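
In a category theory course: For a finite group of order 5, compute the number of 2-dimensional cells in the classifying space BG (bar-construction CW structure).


In the bar-construction CW model of BG, the n-cells are indexed by
n-tuples [g_1|...|g_n] of non-identity elements of G (degenerate
simplices with some g_i = e do not contribute cells), so there are
(|G| - 1)^n n-cells.
For dim = 2 with |G| = 5:
cells = (5 - 1)^2 = 4^2 = 16

16


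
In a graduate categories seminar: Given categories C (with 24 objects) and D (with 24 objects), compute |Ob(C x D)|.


The product category C x D has objects that are pairs (c, d).
Number of pairs = |Ob(C)| * |Ob(D)| = 24 * 24 = 576

576


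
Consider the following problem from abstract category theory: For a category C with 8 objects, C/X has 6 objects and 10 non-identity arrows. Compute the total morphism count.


In the slice category C/X, objects are morphisms to X.
Identity morphisms: 6 (one per object of C/X).
Non-identity morphisms: 10.
Total = 6 + 10 = 16

16


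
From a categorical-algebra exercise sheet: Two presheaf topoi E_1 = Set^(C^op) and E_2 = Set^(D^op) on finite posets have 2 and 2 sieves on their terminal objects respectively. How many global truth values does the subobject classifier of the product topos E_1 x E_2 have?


In a product of presheaf topoi E_1 x E_2, the subobject classifier
is Omega = Omega_1 x Omega_2 (componentwise), so
|Omega(top)| = |Omega_1(top_1)| * |Omega_2(top_2)|.
= 2 * 2 = 4.

4


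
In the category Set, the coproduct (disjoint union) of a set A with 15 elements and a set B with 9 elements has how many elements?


In Set, the coproduct A + B is the disjoint union.
|A + B| = |A| + |B| = 15 + 9 = 24

24


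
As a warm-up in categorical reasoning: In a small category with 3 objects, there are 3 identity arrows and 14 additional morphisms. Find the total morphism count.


Each object has an identity morphism, giving 3 identities.
Adding the 14 non-identity morphisms:
Total = 3 + 14 = 17

17


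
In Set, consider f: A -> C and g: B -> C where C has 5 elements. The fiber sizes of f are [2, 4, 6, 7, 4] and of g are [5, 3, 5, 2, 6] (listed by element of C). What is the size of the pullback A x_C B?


The pullback A x_C B consists of pairs (a, b) with f(a) = g(b).
For each element c in C, the fiber product has |f^-1(c)| * |g^-1(c)| elements.
Summing over C: 2 * 5 + 4 * 3 + 6 * 5 + 7 * 2 + 4 * 6
= 10 + 12 + 30 + 14 + 24 = 90

90


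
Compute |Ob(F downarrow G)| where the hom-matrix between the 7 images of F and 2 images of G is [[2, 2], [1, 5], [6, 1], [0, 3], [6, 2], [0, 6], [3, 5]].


Objects of (F downarrow G) are triples (a, b, h: F(a)->G(b)).
The count equals the sum of all entries in the hom-matrix.
sum(row 0) = 4
sum(row 1) = 6
sum(row 2) = 7
sum(row 3) = 3
sum(row 4) = 8
sum(row 5) = 6
sum(row 6) = 8
Grand total = 42

42


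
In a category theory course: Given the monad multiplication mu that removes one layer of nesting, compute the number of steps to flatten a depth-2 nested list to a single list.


Each application of mu: T^2 -> T removes one layer of nesting.
Starting at depth 2 (i.e., T^2(X)), we need to reach T(X).
Number of mu applications = 2 - 1 = 1

1


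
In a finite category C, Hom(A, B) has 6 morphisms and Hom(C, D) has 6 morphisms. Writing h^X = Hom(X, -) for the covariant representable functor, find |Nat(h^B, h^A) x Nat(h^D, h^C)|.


By the Yoneda lemma, Nat(h^B, h^A) is isomorphic to Hom(A, B),
so |Nat(h^B, h^A)| = |Hom(A, B)| and |Nat(h^D, h^C)| = |Hom(C, D)|.
|Hom(A, B)| = 6, |Hom(C, D)| = 6.
|Nat(h^B, h^A) x Nat(h^D, h^C)| = 6 * 6 = 36

36


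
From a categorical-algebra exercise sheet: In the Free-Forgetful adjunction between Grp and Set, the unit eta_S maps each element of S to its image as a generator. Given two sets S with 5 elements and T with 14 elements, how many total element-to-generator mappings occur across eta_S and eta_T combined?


The unit eta_X: X -> U(F(X)) of the Free-Forgetful adjunction
maps each element of X to a generator of F(X). For X = S + T (disjoint
union in Set), |S + T| = |S| + |T|.
Total mappings = 5 + 14 = 19.

19


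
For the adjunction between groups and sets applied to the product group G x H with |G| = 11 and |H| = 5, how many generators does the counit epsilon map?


The counit epsilon_K: F(U(K)) -> K of the Free-Forgetful adjunction
maps |K| generators of F(U(K)) into K. For K = G x H (the product group),
|G x H| = |G| * |H|.
Total generators mapped = 11 * 5 = 55.

55


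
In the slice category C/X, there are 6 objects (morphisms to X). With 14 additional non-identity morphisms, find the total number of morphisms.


In the slice category C/X, objects are morphisms to X.
Identity morphisms: 6 (one per object of C/X).
Non-identity morphisms: 14.
Total = 6 + 14 = 20

20


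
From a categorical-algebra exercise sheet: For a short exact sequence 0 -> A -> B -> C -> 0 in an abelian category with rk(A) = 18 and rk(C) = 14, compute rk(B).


For a short exact sequence 0 -> A -> B -> C -> 0,
rank is additive: rank(B) = rank(A) + rank(C).
rank(B) = 18 + 14 = 32

32


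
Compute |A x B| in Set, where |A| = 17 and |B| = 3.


In Set, the product A x B is the Cartesian product.
By the universal property, |A x B| = |A| * |B|.
|A x B| = 17 * 3 = 51

51


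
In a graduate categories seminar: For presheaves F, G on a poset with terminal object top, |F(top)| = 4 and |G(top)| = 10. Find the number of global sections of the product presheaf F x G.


Global sections of a presheaf on a poset with terminal top satisfy
Gamma(H) ~ H(top). Presheaves admit pointwise products, so
(F x G)(top) = F(top) x G(top) (Cartesian product).
|Gamma(F x G)| = |F(top)| * |G(top)| = 4 * 10 = 40.

40


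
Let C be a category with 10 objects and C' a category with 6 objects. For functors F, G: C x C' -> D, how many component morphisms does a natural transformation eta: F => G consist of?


A natural transformation eta: F => G assigns one component morphism per
object of the domain category.
The domain is the product category C x C', so
|Ob(C x C')| = |Ob(C)| * |Ob(C')| = 10 * 6 = 60.
Therefore eta has 60 component morphisms.

60


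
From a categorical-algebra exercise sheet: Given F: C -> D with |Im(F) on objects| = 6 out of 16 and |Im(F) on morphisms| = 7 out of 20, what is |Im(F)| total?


The image of F consists of distinct objects and distinct morphisms.
|Im(F)| on objects = 6
|Im(F)| on morphisms = 7
Total image cardinality = 6 + 7 = 13

13


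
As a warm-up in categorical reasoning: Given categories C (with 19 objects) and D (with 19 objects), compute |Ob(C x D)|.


The product category C x D has objects that are pairs (c, d).
Number of pairs = |Ob(C)| * |Ob(D)| = 19 * 19 = 361

361


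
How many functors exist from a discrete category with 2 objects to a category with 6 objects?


A functor from a discrete category C to D is determined by
where each object maps. Each of the 2 objects of C can map
to any of the 6 objects of D independently.
Number of functors = 6^2 = 36

36


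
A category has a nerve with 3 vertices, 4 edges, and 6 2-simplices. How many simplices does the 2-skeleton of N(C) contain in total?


The 2-skeleton of the nerve N(C) consists of simplices in dimensions 0, 1, 2:
  |N(C)_0| = 3 (objects)
  |N(C)_1| = 4 (morphisms)
  |N(C)_2| = 6 (composable pairs)
Total = 3 + 4 + 6 = 13

13


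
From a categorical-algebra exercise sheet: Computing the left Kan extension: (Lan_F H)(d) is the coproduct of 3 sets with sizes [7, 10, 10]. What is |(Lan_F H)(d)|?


Pointwise, the left Kan extension (Lan_F H)(d) is the colimit, indexed
by the comma category (F downarrow d), of H composed with the
projection (F downarrow d) -> C. Here that colimit is given
as a coproduct (disjoint union) of sets, so its cardinality is the
sum of the sizes of the summands.
Coproduct of sets with sizes: 7 + 10 + 10
= 27

27


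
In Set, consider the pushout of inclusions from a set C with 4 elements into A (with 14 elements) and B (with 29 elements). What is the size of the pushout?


The pushout A +_C B identifies the images of C in A and B.
|A +_C B| = |A| + |B| - |C| (for injections).
= 14 + 29 - 4 = 39

39


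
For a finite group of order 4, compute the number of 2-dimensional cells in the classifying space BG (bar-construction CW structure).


In the bar-construction CW model of BG, the n-cells are indexed by
n-tuples [g_1|...|g_n] of non-identity elements of G (degenerate
simplices with some g_i = e do not contribute cells), so there are
(|G| - 1)^n n-cells.
For dim = 2 with |G| = 4:
cells = (4 - 1)^2 = 3^2 = 9

9


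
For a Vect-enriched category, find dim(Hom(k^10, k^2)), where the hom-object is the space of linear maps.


In Vect-enriched categories, Hom(k^n, k^m) is the space of m x n matrices.
dim(Hom(k^10, k^2)) = 2 * 10 = 20

20


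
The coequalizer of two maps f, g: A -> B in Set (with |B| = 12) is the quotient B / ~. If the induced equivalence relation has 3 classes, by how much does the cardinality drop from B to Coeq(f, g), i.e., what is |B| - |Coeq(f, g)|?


The coequalizer Coeq(f, g) = B / ~ has one element per equivalence class.
|B| = 12, |Coeq(f, g)| = 3.
|B| - |Coeq(f, g)| = 12 - 3 = 9.

9


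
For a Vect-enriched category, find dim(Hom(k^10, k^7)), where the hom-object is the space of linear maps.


In Vect-enriched categories, Hom(k^n, k^m) is the space of m x n matrices.
dim(Hom(k^10, k^7)) = 7 * 10 = 70

70


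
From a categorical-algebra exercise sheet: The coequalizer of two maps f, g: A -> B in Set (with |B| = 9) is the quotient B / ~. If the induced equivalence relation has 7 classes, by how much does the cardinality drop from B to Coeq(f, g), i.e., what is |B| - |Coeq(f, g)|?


The coequalizer Coeq(f, g) = B / ~ has one element per equivalence class.
|B| = 9, |Coeq(f, g)| = 7.
|B| - |Coeq(f, g)| = 9 - 7 = 2.

2


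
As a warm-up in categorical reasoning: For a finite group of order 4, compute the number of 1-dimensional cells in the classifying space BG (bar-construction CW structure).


In the bar-construction CW model of BG, the n-cells are indexed by
n-tuples [g_1|...|g_n] of non-identity elements of G (degenerate
simplices with some g_i = e do not contribute cells), so there are
(|G| - 1)^n n-cells.
For dim = 1 with |G| = 4:
cells = (4 - 1)^1 = 3^1 = 3

3


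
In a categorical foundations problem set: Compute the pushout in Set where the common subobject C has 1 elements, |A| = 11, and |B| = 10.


The pushout A +_C B identifies the images of C in A and B.
|A +_C B| = |A| + |B| - |C| (for injections).
= 11 + 10 - 1 = 20

20


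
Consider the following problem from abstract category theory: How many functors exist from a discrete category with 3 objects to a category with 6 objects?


A functor from a discrete category C to D is determined by
where each object maps. Each of the 3 objects of C can map
to any of the 6 objects of D independently.
Number of functors = 6^3 = 216

216


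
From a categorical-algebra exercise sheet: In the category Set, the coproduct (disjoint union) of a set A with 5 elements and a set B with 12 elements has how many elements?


In Set, the coproduct A + B is the disjoint union.
|A + B| = |A| + |B| = 5 + 12 = 17

17


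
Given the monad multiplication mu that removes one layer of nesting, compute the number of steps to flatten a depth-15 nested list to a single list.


Each application of mu: T^2 -> T removes one layer of nesting.
Starting at depth 15 (i.e., T^15(X)), we need to reach T(X).
Number of mu applications = 15 - 1 = 14

14


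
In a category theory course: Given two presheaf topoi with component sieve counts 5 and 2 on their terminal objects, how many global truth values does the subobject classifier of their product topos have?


In a product of presheaf topoi E_1 x E_2, the subobject classifier
is Omega = Omega_1 x Omega_2 (componentwise), so
|Omega(top)| = |Omega_1(top_1)| * |Omega_2(top_2)|.
= 5 * 2 = 10.

10


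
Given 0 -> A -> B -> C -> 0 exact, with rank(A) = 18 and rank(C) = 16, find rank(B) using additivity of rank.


For a short exact sequence 0 -> A -> B -> C -> 0,
rank is additive: rank(B) = rank(A) + rank(C).
rank(B) = 18 + 16 = 34

34


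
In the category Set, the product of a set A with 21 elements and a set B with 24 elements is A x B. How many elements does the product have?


In Set, the product A x B is the Cartesian product.
By the universal property, |A x B| = |A| * |B|.
|A x B| = 21 * 24 = 504

504


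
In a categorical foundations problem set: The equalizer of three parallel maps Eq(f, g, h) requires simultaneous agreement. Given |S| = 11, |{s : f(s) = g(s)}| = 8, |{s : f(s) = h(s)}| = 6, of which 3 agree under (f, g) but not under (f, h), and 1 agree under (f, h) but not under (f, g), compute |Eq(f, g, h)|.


Eq(f, g, h) is the triple-agreement set: points in S where all three
maps take the same value. Using inclusion-exclusion on the pairwise data:
Pair (f, g) agrees on 8 points; pair (f, h) on 6 points.
Points agreeing under (f, g) but not (f, h) = 3; under (f, h) but not (f, g) = 1.
Triple-agreement = agreement-in-(f, g) minus points that agree under (f, g) but not (f, h):
|Eq(f, g, h)| = 8 - 3 = 5
(cross-check via (f, h): 6 - 1 = 5.)

5


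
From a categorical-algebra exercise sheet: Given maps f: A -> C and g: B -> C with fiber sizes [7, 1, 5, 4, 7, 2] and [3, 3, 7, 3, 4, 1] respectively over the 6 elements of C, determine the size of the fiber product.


The pullback A x_C B consists of pairs (a, b) with f(a) = g(b).
For each element c in C, the fiber product has |f^-1(c)| * |g^-1(c)| elements.
Summing over C: 7 * 3 + 1 * 3 + 5 * 7 + 4 * 3 + 7 * 4 + 2 * 1
= 21 + 3 + 35 + 12 + 28 + 2 = 101

101


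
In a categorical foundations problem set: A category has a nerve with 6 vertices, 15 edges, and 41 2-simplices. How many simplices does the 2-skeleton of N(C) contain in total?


The 2-skeleton of the nerve N(C) consists of simplices in dimensions 0, 1, 2:
  |N(C)_0| = 6 (objects)
  |N(C)_1| = 15 (morphisms)
  |N(C)_2| = 41 (composable pairs)
Total = 6 + 15 + 41 = 62

62


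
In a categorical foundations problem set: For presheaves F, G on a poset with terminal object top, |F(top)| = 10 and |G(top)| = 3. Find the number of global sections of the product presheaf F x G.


Global sections of a presheaf on a poset with terminal top satisfy
Gamma(H) ~ H(top). Presheaves admit pointwise products, so
(F x G)(top) = F(top) x G(top) (Cartesian product).
|Gamma(F x G)| = |F(top)| * |G(top)| = 10 * 3 = 30.

30


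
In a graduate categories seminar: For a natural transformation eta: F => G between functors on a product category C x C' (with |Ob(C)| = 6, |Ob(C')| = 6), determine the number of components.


A natural transformation eta: F => G assigns one component morphism per
object of the domain category.
The domain is the product category C x C', so
|Ob(C x C')| = |Ob(C)| * |Ob(C')| = 6 * 6 = 36.
Therefore eta has 36 component morphisms.

36


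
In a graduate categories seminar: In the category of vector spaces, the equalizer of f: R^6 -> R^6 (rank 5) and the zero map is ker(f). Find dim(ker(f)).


The equalizer of f and the zero map is ker(f).
By the rank-nullity theorem: dim(ker(f)) = dim(domain) - rank(f).
dim(ker(f)) = 6 - 5 = 1

1


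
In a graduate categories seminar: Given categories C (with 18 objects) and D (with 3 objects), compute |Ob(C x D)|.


The product category C x D has objects that are pairs (c, d).
Number of pairs = |Ob(C)| * |Ob(D)| = 18 * 3 = 54

54


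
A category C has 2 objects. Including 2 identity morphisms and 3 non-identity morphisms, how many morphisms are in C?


Each object has an identity morphism, giving 2 identities.
Adding the 3 non-identity morphisms:
Total = 2 + 3 = 5

5


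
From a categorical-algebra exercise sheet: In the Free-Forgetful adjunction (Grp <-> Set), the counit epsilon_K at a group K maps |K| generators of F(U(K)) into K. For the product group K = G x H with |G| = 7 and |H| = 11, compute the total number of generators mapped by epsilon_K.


The counit epsilon_K: F(U(K)) -> K of the Free-Forgetful adjunction
maps |K| generators of F(U(K)) into K. For K = G x H (the product group),
|G x H| = |G| * |H|.
Total generators mapped = 7 * 11 = 77.

77


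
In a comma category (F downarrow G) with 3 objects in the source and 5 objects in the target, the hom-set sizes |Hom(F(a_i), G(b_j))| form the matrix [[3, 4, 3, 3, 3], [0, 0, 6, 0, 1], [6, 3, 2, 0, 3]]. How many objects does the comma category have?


Objects of (F downarrow G) are triples (a, b, h: F(a)->G(b)).
The count equals the sum of all entries in the hom-matrix.
sum(row 0) = 16
sum(row 1) = 7
sum(row 2) = 14
Grand total = 37

37


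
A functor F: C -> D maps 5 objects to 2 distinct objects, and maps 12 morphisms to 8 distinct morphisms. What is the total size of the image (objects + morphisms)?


The image of F consists of distinct objects and distinct morphisms.
|Im(F)| on objects = 2
|Im(F)| on morphisms = 8
Total image cardinality = 2 + 8 = 10

10


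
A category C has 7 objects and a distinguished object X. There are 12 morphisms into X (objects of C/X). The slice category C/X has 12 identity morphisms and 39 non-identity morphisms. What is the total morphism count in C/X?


In the slice category C/X, objects are morphisms to X.
Identity morphisms: 12 (one per object of C/X).
Non-identity morphisms: 39.
Total = 12 + 39 = 51

51


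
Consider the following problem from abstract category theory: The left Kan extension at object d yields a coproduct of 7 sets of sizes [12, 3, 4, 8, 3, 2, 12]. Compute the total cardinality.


Pointwise, the left Kan extension (Lan_F H)(d) is the colimit, indexed
by the comma category (F downarrow d), of H composed with the
projection (F downarrow d) -> C. Here that colimit is given
as a coproduct (disjoint union) of sets, so its cardinality is the
sum of the sizes of the summands.
Coproduct of sets with sizes: 12 + 3 + 4 + 8 + 3 + 2 + 12
= 44

44


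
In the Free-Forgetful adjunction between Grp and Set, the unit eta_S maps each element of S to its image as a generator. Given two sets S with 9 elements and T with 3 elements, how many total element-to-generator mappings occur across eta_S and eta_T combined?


The unit eta_X: X -> U(F(X)) of the Free-Forgetful adjunction
maps each element of X to a generator of F(X). For X = S + T (disjoint
union in Set), |S + T| = |S| + |T|.
Total mappings = 9 + 3 = 12.

12


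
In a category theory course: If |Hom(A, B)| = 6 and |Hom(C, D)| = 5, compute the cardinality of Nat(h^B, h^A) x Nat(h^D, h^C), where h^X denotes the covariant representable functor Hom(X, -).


By the Yoneda lemma, Nat(h^B, h^A) is isomorphic to Hom(A, B),
so |Nat(h^B, h^A)| = |Hom(A, B)| and |Nat(h^D, h^C)| = |Hom(C, D)|.
|Hom(A, B)| = 6, |Hom(C, D)| = 5.
|Nat(h^B, h^A) x Nat(h^D, h^C)| = 6 * 5 = 30

30


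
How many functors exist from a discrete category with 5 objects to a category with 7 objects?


A functor from a discrete category C to D is determined by
where each object maps. Each of the 5 objects of C can map
to any of the 7 objects of D independently.
Number of functors = 7^5 = 16807

16807


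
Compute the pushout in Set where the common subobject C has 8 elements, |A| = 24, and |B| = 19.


The pushout A +_C B identifies the images of C in A and B.
|A +_C B| = |A| + |B| - |C| (for injections).
= 24 + 19 - 8 = 35

35


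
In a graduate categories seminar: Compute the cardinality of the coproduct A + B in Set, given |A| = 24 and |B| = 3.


In Set, the coproduct A + B is the disjoint union.
|A + B| = |A| + |B| = 24 + 3 = 27

27


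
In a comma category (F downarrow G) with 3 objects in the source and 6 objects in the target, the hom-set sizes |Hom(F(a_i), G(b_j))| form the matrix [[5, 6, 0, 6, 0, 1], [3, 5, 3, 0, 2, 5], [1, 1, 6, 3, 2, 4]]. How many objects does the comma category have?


Objects of (F downarrow G) are triples (a, b, h: F(a)->G(b)).
The count equals the sum of all entries in the hom-matrix.
sum(row 0) = 18
sum(row 1) = 18
sum(row 2) = 17
Grand total = 53

53


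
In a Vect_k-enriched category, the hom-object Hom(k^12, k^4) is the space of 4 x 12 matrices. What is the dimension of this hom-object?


In Vect-enriched categories, Hom(k^n, k^m) is the space of m x n matrices.
dim(Hom(k^12, k^4)) = 4 * 12 = 48

48


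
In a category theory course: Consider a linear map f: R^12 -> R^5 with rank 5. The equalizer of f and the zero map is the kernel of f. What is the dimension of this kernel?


The equalizer of f and the zero map is ker(f).
By the rank-nullity theorem: dim(ker(f)) = dim(domain) - rank(f).
dim(ker(f)) = 12 - 5 = 7

7


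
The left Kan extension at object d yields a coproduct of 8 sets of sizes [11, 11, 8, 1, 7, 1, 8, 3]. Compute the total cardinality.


Pointwise, the left Kan extension (Lan_F H)(d) is the colimit, indexed
by the comma category (F downarrow d), of H composed with the
projection (F downarrow d) -> C. Here that colimit is given
as a coproduct (disjoint union) of sets, so its cardinality is the
sum of the sizes of the summands.
Coproduct of sets with sizes: 11 + 11 + 8 + 1 + 7 + 1 + 8 + 3
= 50

50


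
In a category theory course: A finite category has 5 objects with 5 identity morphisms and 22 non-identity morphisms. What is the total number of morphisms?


Each object has an identity morphism, giving 5 identities.
Adding the 22 non-identity morphisms:
Total = 5 + 22 = 27

27


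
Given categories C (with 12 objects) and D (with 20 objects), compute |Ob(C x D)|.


The product category C x D has objects that are pairs (c, d).
Number of pairs = |Ob(C)| * |Ob(D)| = 12 * 20 = 240

240


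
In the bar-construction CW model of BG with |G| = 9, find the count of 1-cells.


In the bar-construction CW model of BG, the n-cells are indexed by
n-tuples [g_1|...|g_n] of non-identity elements of G (degenerate
simplices with some g_i = e do not contribute cells), so there are
(|G| - 1)^n n-cells.
For dim = 1 with |G| = 9:
cells = (9 - 1)^1 = 8^1 = 8

8


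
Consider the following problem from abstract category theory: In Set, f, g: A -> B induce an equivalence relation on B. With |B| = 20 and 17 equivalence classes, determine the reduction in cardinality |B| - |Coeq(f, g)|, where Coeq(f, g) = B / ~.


The coequalizer Coeq(f, g) = B / ~ has one element per equivalence class.
|B| = 20, |Coeq(f, g)| = 17.
|B| - |Coeq(f, g)| = 20 - 17 = 3.

3


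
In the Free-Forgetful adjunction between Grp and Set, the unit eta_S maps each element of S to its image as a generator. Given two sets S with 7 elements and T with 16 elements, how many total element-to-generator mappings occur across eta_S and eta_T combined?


The unit eta_X: X -> U(F(X)) of the Free-Forgetful adjunction
maps each element of X to a generator of F(X). For X = S + T (disjoint
union in Set), |S + T| = |S| + |T|.
Total mappings = 7 + 16 = 23.

23


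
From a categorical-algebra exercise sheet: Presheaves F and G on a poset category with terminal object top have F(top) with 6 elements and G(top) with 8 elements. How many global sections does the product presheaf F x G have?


Global sections of a presheaf on a poset with terminal top satisfy
Gamma(H) ~ H(top). Presheaves admit pointwise products, so
(F x G)(top) = F(top) x G(top) (Cartesian product).
|Gamma(F x G)| = |F(top)| * |G(top)| = 6 * 8 = 48.

48


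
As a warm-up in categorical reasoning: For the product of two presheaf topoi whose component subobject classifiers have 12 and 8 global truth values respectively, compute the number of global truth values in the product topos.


In a product of presheaf topoi E_1 x E_2, the subobject classifier
is Omega = Omega_1 x Omega_2 (componentwise), so
|Omega(top)| = |Omega_1(top_1)| * |Omega_2(top_2)|.
= 12 * 8 = 96.

96


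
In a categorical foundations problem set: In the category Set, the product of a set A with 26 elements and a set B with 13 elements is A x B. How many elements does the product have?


In Set, the product A x B is the Cartesian product.
By the universal property, |A x B| = |A| * |B|.
|A x B| = 26 * 13 = 338

338


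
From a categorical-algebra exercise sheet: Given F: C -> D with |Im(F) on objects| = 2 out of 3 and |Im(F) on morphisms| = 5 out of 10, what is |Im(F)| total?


The image of F consists of distinct objects and distinct morphisms.
|Im(F)| on objects = 2
|Im(F)| on morphisms = 5
Total image cardinality = 2 + 5 = 7

7


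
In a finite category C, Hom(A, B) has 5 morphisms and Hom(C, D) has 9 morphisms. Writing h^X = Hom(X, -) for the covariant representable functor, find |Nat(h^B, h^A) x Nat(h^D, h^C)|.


By the Yoneda lemma, Nat(h^B, h^A) is isomorphic to Hom(A, B),
so |Nat(h^B, h^A)| = |Hom(A, B)| and |Nat(h^D, h^C)| = |Hom(C, D)|.
|Hom(A, B)| = 5, |Hom(C, D)| = 9.
|Nat(h^B, h^A) x Nat(h^D, h^C)| = 5 * 9 = 45

45


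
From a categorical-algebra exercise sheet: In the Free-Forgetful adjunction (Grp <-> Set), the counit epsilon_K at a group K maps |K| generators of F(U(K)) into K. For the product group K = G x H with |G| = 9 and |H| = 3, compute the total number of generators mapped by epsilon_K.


The counit epsilon_K: F(U(K)) -> K of the Free-Forgetful adjunction
maps |K| generators of F(U(K)) into K. For K = G x H (the product group),
|G x H| = |G| * |H|.
Total generators mapped = 9 * 3 = 27.

27


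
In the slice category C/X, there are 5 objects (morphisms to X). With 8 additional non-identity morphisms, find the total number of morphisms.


In the slice category C/X, objects are morphisms to X.
Identity morphisms: 5 (one per object of C/X).
Non-identity morphisms: 8.
Total = 5 + 8 = 13

13


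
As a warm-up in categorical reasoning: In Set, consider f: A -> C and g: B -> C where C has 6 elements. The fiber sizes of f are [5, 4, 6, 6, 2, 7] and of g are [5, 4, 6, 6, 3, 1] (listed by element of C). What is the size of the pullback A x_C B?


The pullback A x_C B consists of pairs (a, b) with f(a) = g(b).
For each element c in C, the fiber product has |f^-1(c)| * |g^-1(c)| elements.
Summing over C: 5 * 5 + 4 * 4 + 6 * 6 + 6 * 6 + 2 * 3 + 7 * 1
= 25 + 16 + 36 + 36 + 6 + 7 = 126

126


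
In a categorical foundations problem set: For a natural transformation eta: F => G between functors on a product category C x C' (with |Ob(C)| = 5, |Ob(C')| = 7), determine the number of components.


A natural transformation eta: F => G assigns one component morphism per
object of the domain category.
The domain is the product category C x C', so
|Ob(C x C')| = |Ob(C)| * |Ob(C')| = 5 * 7 = 35.
Therefore eta has 35 component morphisms.

35


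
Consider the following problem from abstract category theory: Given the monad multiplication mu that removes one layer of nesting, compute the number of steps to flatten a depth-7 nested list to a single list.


Each application of mu: T^2 -> T removes one layer of nesting.
Starting at depth 7 (i.e., T^7(X)), we need to reach T(X).
Number of mu applications = 7 - 1 = 6

6


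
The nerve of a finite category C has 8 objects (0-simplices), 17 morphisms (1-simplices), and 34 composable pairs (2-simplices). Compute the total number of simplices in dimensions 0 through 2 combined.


The 2-skeleton of the nerve N(C) consists of simplices in dimensions 0, 1, 2:
  |N(C)_0| = 8 (objects)
  |N(C)_1| = 17 (morphisms)
  |N(C)_2| = 34 (composable pairs)
Total = 8 + 17 + 34 = 59

59


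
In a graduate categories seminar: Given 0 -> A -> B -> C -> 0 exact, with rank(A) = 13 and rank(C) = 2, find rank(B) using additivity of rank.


For a short exact sequence 0 -> A -> B -> C -> 0,
rank is additive: rank(B) = rank(A) + rank(C).
rank(B) = 13 + 2 = 15

15


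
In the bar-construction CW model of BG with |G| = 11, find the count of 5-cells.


In the bar-construction CW model of BG, the n-cells are indexed by
n-tuples [g_1|...|g_n] of non-identity elements of G (degenerate
simplices with some g_i = e do not contribute cells), so there are
(|G| - 1)^n n-cells.
For dim = 5 with |G| = 11:
cells = (11 - 1)^5 = 10^5 = 100000

100000


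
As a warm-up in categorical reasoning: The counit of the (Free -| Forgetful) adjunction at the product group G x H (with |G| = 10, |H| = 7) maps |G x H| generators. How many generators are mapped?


The counit epsilon_K: F(U(K)) -> K of the Free-Forgetful adjunction
maps |K| generators of F(U(K)) into K. For K = G x H (the product group),
|G x H| = |G| * |H|.
Total generators mapped = 10 * 7 = 70.

70


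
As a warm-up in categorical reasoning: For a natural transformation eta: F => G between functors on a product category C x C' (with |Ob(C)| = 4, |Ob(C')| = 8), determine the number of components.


A natural transformation eta: F => G assigns one component morphism per
object of the domain category.
The domain is the product category C x C', so
|Ob(C x C')| = |Ob(C)| * |Ob(C')| = 4 * 8 = 32.
Therefore eta has 32 component morphisms.

32


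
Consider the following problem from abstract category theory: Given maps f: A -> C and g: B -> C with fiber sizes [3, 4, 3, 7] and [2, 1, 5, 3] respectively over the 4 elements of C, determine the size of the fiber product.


The pullback A x_C B consists of pairs (a, b) with f(a) = g(b).
For each element c in C, the fiber product has |f^-1(c)| * |g^-1(c)| elements.
Summing over C: 3 * 2 + 4 * 1 + 3 * 5 + 7 * 3
= 6 + 4 + 15 + 21 = 46

46


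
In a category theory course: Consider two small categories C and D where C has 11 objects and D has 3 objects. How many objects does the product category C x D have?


The product category C x D has objects that are pairs (c, d).
Number of pairs = |Ob(C)| * |Ob(D)| = 11 * 3 = 33

33


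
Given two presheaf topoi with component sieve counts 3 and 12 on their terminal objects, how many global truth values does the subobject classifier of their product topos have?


In a product of presheaf topoi E_1 x E_2, the subobject classifier
is Omega = Omega_1 x Omega_2 (componentwise), so
|Omega(top)| = |Omega_1(top_1)| * |Omega_2(top_2)|.
= 3 * 12 = 36.

36


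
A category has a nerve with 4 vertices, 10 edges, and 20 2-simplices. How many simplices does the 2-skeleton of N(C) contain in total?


The 2-skeleton of the nerve N(C) consists of simplices in dimensions 0, 1, 2:
  |N(C)_0| = 4 (objects)
  |N(C)_1| = 10 (morphisms)
  |N(C)_2| = 20 (composable pairs)
Total = 4 + 10 + 20 = 34

34


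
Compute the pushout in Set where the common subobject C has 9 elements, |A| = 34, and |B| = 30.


The pushout A +_C B identifies the images of C in A and B.
|A +_C B| = |A| + |B| - |C| (for injections).
= 34 + 30 - 9 = 55

55


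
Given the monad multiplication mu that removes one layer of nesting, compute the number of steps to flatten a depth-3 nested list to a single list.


Each application of mu: T^2 -> T removes one layer of nesting.
Starting at depth 3 (i.e., T^3(X)), we need to reach T(X).
Number of mu applications = 3 - 1 = 2

2


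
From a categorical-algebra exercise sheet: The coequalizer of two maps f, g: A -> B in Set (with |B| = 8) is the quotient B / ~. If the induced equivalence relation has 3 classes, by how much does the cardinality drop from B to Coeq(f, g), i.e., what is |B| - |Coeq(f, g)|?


The coequalizer Coeq(f, g) = B / ~ has one element per equivalence class.
|B| = 8, |Coeq(f, g)| = 3.
|B| - |Coeq(f, g)| = 8 - 3 = 5.

5


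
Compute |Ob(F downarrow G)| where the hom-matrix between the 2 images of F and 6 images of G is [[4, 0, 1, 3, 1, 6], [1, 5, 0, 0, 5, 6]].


Objects of (F downarrow G) are triples (a, b, h: F(a)->G(b)).
The count equals the sum of all entries in the hom-matrix.
sum(row 0) = 15
sum(row 1) = 17
Grand total = 32

32


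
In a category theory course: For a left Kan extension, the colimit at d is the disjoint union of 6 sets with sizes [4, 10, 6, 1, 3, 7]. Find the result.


Pointwise, the left Kan extension (Lan_F H)(d) is the colimit, indexed
by the comma category (F downarrow d), of H composed with the
projection (F downarrow d) -> C. Here that colimit is given
as a coproduct (disjoint union) of sets, so its cardinality is the
sum of the sizes of the summands.
Coproduct of sets with sizes: 4 + 10 + 6 + 1 + 3 + 7
= 31

31


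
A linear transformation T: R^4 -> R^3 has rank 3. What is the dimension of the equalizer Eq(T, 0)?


The equalizer of f and the zero map is ker(f).
By the rank-nullity theorem: dim(ker(f)) = dim(domain) - rank(f).
dim(ker(f)) = 4 - 3 = 1

1


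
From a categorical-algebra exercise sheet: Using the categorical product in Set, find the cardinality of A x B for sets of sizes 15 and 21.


In Set, the product A x B is the Cartesian product.
By the universal property, |A x B| = |A| * |B|.
|A x B| = 15 * 21 = 315

315


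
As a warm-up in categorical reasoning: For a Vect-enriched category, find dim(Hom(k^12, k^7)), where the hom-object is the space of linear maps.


In Vect-enriched categories, Hom(k^n, k^m) is the space of m x n matrices.
dim(Hom(k^12, k^7)) = 7 * 12 = 84

84


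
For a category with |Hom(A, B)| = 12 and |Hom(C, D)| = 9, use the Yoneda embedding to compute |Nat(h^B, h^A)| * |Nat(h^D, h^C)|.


By the Yoneda lemma, Nat(h^B, h^A) is isomorphic to Hom(A, B),
so |Nat(h^B, h^A)| = |Hom(A, B)| and |Nat(h^D, h^C)| = |Hom(C, D)|.
|Hom(A, B)| = 12, |Hom(C, D)| = 9.
|Nat(h^B, h^A) x Nat(h^D, h^C)| = 12 * 9 = 108

108


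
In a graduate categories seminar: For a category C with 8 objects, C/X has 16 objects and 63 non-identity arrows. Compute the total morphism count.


In the slice category C/X, objects are morphisms to X.
Identity morphisms: 16 (one per object of C/X).
Non-identity morphisms: 63.
Total = 16 + 63 = 79

79


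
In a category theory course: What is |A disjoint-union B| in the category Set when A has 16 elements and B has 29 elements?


In Set, the coproduct A + B is the disjoint union.
|A + B| = |A| + |B| = 16 + 29 = 45

45


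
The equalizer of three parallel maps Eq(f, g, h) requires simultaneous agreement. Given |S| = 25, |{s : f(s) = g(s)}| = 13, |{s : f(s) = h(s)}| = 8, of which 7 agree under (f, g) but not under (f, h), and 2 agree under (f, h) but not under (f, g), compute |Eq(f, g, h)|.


Eq(f, g, h) is the triple-agreement set: points in S where all three
maps take the same value. Using inclusion-exclusion on the pairwise data:
Pair (f, g) agrees on 13 points; pair (f, h) on 8 points.
Points agreeing under (f, g) but not (f, h) = 7; under (f, h) but not (f, g) = 2.
Triple-agreement = agreement-in-(f, g) minus points that agree under (f, g) but not (f, h):
|Eq(f, g, h)| = 13 - 7 = 6
(cross-check via (f, h): 8 - 2 = 6.)

6


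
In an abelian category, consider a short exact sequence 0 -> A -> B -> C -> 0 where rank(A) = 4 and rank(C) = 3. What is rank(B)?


For a short exact sequence 0 -> A -> B -> C -> 0,
rank is additive: rank(B) = rank(A) + rank(C).
rank(B) = 4 + 3 = 7

7


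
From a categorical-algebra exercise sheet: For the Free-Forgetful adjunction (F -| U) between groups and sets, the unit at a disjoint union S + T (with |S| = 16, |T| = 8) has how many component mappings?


The unit eta_X: X -> U(F(X)) of the Free-Forgetful adjunction
maps each element of X to a generator of F(X). For X = S + T (disjoint
union in Set), |S + T| = |S| + |T|.
Total mappings = 16 + 8 = 24.

24


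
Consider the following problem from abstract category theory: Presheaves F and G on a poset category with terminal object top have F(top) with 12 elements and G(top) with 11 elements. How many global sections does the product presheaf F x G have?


Global sections of a presheaf on a poset with terminal top satisfy
Gamma(H) ~ H(top). Presheaves admit pointwise products, so
(F x G)(top) = F(top) x G(top) (Cartesian product).
|Gamma(F x G)| = |F(top)| * |G(top)| = 12 * 11 = 132.

132


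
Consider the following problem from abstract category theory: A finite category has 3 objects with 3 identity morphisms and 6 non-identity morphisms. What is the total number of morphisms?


Each object has an identity morphism, giving 3 identities.
Adding the 6 non-identity morphisms:
Total = 3 + 6 = 9

9


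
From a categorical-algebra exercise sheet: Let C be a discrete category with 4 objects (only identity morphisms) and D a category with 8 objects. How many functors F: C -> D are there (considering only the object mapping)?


A functor from a discrete category C to D is determined by
where each object maps. Each of the 4 objects of C can map
to any of the 8 objects of D independently.
Number of functors = 8^4 = 4096

4096


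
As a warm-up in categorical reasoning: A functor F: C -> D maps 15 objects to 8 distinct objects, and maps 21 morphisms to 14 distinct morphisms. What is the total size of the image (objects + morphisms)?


The image of F consists of distinct objects and distinct morphisms.
|Im(F)| on objects = 8
|Im(F)| on morphisms = 14
Total image cardinality = 8 + 14 = 22

22


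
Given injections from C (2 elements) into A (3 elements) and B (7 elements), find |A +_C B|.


The pushout A +_C B identifies the images of C in A and B.
|A +_C B| = |A| + |B| - |C| (for injections).
= 3 + 7 - 2 = 8

8


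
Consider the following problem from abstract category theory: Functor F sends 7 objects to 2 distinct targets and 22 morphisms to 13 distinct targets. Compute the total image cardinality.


The image of F consists of distinct objects and distinct morphisms.
|Im(F)| on objects = 2
|Im(F)| on morphisms = 13
Total image cardinality = 2 + 13 = 15

15


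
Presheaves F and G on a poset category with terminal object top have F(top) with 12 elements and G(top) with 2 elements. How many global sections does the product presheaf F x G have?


Global sections of a presheaf on a poset with terminal top satisfy
Gamma(H) ~ H(top). Presheaves admit pointwise products, so
(F x G)(top) = F(top) x G(top) (Cartesian product).
|Gamma(F x G)| = |F(top)| * |G(top)| = 12 * 2 = 24.

24


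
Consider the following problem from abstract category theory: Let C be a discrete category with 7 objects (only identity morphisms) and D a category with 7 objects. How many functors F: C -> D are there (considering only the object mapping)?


A functor from a discrete category C to D is determined by
where each object maps. Each of the 7 objects of C can map
to any of the 7 objects of D independently.
Number of functors = 7^7 = 823543

823543


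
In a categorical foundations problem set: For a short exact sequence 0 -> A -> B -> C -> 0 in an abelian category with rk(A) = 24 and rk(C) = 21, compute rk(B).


For a short exact sequence 0 -> A -> B -> C -> 0,
rank is additive: rank(B) = rank(A) + rank(C).
rank(B) = 24 + 21 = 45

45


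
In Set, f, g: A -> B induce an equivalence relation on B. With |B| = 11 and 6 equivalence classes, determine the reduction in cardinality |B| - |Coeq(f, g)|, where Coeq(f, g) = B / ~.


The coequalizer Coeq(f, g) = B / ~ has one element per equivalence class.
|B| = 11, |Coeq(f, g)| = 6.
|B| - |Coeq(f, g)| = 11 - 6 = 5.

5


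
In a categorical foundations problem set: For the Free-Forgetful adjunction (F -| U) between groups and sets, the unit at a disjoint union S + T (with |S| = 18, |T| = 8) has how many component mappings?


The unit eta_X: X -> U(F(X)) of the Free-Forgetful adjunction
maps each element of X to a generator of F(X). For X = S + T (disjoint
union in Set), |S + T| = |S| + |T|.
Total mappings = 18 + 8 = 26.

26


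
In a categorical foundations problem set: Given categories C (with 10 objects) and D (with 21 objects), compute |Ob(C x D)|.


The product category C x D has objects that are pairs (c, d).
Number of pairs = |Ob(C)| * |Ob(D)| = 10 * 21 = 210

210


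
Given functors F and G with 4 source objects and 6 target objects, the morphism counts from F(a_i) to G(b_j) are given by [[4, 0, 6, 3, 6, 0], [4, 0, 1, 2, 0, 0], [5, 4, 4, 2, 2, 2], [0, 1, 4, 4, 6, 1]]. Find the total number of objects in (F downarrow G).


Objects of (F downarrow G) are triples (a, b, h: F(a)->G(b)).
The count equals the sum of all entries in the hom-matrix.
sum(row 0) = 19
sum(row 1) = 7
sum(row 2) = 19
sum(row 3) = 16
Grand total = 61

61
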